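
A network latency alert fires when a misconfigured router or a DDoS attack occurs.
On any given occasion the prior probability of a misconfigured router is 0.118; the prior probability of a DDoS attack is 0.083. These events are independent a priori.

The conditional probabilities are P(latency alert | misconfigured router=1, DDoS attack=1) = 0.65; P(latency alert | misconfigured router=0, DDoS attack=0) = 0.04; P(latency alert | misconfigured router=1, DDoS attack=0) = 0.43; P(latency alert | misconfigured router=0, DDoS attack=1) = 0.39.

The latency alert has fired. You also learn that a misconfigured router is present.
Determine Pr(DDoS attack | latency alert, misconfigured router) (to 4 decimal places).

P(latency alert | misconfigured router) = 0.43·0.917 + 0.65·0.083 = 0.394310 + 0.053950 = 0.448260
Of this, 0.053950 comes from 0.65·0.083 (the DDoS attack=true cases).
P(DDoS attack | latency alert, misconfigured router) = 0.053950 / 0.448260 ≈ 0.1204

Pr(DDoS attack | latency alert, misconfigured router) ≈ 0.1204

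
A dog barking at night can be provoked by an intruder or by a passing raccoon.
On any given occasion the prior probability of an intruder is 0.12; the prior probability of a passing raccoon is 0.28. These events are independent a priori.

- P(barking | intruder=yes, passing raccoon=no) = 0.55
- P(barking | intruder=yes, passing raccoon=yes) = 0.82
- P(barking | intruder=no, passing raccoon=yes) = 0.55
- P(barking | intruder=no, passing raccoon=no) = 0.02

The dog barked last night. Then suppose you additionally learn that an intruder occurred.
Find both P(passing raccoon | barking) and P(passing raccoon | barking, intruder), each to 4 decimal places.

P(passing raccoon | barking) ≈ 0.7304; P(passing raccoon | barking, intruder) ≈ 0.3670

P(barking) = 0.02·0.88·0.72 + 0.55·0.88·0.28 + 0.55·0.12·0.72 + 0.82·0.12·0.28 = 0.012672 + 0.135520 + 0.047520 + 0.027552 = 0.223264
Of this, 0.163072 comes from 0.135520 + 0.027552 (the passing raccoon=true cases).
So P(passing raccoon | barking) = 0.163072/0.223264 ≈ 0.7304.

Now condition on the additional information:
Numerator (weight on configurations with passing raccoon): 0.82×0.28 = 0.229600
Denominator P(barking | intruder): 0.55×0.72 + 0.82×0.28 = 0.625600
P(passing raccoon | barking, intruder) = 0.229600/0.625600 ≈ 0.3670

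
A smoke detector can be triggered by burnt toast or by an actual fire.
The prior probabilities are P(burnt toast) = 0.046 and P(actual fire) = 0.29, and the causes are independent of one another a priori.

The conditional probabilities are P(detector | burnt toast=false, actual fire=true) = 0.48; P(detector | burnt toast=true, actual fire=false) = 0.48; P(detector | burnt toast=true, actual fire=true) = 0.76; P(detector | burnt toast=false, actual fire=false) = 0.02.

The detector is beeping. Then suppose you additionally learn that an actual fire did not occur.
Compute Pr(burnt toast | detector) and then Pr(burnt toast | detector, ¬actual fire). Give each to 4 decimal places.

Numerator (weight on configurations with burnt toast): 0.015677 + 0.010138 = 0.025815
Denominator P(detector): 0.02·0.954·0.71 + 0.48·0.954·0.29 + 0.48·0.046·0.71 + 0.76·0.046·0.29 = 0.172159
Posterior = 0.025815 / 0.172159 ≈ 0.1499

With the extra evidence:
P(detector | ¬actual fire) = 0.02×0.954 + 0.48×0.046 = 0.019080 + 0.022080 = 0.041160
Of this, 0.022080 comes from 0.48×0.046 (the burnt toast=true cases).
So P(burnt toast | detector, ¬actual fire) = 0.022080/0.041160 ≈ 0.5364.
With actual fire excluded, burnt toast must carry more of the explanatory weight for the detector.

Pr(burnt toast | detector) ≈ 0.1499; Pr(burnt toast | detector, ¬actual fire) ≈ 0.5364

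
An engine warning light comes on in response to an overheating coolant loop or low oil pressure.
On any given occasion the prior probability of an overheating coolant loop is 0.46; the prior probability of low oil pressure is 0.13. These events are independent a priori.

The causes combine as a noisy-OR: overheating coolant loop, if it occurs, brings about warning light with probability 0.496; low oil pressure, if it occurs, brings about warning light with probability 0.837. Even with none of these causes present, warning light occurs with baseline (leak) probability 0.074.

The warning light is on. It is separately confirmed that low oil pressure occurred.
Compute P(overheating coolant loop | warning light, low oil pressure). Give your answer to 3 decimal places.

Under noisy-OR, P(warning light | causes) = 1 − (1−0.074)·∏(1−qᵢ) over the active causes.
By total probability over both values of overheating coolant loop:
  P(warning light | low oil pressure) = 0.849062·0.54 + 0.923927·0.46
        = 0.458493 + 0.425006 = 0.883499
The terms with overheating coolant loop present sum to 0.425006, so
  P(overheating coolant loop | warning light, low oil pressure) = 0.425006 / 0.883499 ≈ 0.481

P(overheating coolant loop | warning light, low oil pressure) ≈ 0.481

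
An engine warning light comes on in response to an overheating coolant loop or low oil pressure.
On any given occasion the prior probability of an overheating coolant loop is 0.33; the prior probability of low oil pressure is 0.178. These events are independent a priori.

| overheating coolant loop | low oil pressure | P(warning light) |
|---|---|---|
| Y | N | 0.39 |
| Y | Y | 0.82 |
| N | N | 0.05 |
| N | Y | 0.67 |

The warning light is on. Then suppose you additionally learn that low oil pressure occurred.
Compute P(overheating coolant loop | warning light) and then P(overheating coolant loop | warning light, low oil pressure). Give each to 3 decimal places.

P(overheating coolant loop | warning light) ≈ 0.589; P(overheating coolant loop | warning light, low oil pressure) ≈ 0.376

For the numerator, keep only overheating coolant loop=true terms: 0.105791 + 0.048167 = 0.153958
Denominator P(warning light): 0.05*0.67*0.822 + 0.67*0.67*0.178 + 0.39*0.33*0.822 + 0.82*0.33*0.178 = 0.261399
P(overheating coolant loop | warning light) = 0.153958/0.261399 ≈ 0.589

Now condition on the additional information:
Numerator (weight on configurations with overheating coolant loop): 0.82*0.33 = 0.270600
Normalizer over all consistent configurations: 0.67*0.67 + 0.82*0.33 = 0.719500
Posterior = 0.270600 / 0.719500 ≈ 0.376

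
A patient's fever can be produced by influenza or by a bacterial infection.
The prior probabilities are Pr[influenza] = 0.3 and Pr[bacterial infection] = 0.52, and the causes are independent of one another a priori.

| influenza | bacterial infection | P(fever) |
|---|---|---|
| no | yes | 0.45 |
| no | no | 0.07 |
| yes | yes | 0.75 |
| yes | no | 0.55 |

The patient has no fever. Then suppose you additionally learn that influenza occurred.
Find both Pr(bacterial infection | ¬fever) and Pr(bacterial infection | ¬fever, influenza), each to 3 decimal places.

Pr(bacterial infection | ¬fever) ≈ 0.388; Pr(bacterial infection | ¬fever, influenza) ≈ 0.376

Weight on bacterial infection=true, given the evidence: 0.200200 + 0.039000 = 0.239200
The normalizing constant is 0.93×0.7×0.48 + 0.55×0.7×0.52 + 0.45×0.3×0.48 + 0.25×0.3×0.52 = 0.616480
Posterior = 0.239200 / 0.616480 ≈ 0.388

Now also conditioning on influenza=true:
Numerator (weight on configurations with bacterial infection): 0.25×0.52 = 0.130000
Normalizer over all consistent configurations: 0.45×0.48 + 0.25×0.52 = 0.346000
P(bacterial infection | ¬fever, influenza) = 0.130000/0.346000 ≈ 0.376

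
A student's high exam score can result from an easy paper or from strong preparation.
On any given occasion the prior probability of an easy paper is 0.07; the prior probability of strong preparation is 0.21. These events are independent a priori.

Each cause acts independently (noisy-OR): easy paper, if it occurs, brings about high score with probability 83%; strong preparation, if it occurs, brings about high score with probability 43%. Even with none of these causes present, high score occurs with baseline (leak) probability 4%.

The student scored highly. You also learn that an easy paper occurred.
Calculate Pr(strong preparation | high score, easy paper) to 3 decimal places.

Pr(strong preparation | high score, easy paper) ≈ 0.224

Under noisy-OR, P(high score | causes) = 1 − (1−0.04)·∏(1−qᵢ) over the active causes.
P(high score | easy paper) = 0.8368·0.79 + 0.906976·0.21 = 0.661072 + 0.190465 = 0.851537
Of this, 0.190465 comes from 0.906976·0.21 (the strong preparation=true cases).
Hence the posterior is 0.190465/0.851537 ≈ 0.224.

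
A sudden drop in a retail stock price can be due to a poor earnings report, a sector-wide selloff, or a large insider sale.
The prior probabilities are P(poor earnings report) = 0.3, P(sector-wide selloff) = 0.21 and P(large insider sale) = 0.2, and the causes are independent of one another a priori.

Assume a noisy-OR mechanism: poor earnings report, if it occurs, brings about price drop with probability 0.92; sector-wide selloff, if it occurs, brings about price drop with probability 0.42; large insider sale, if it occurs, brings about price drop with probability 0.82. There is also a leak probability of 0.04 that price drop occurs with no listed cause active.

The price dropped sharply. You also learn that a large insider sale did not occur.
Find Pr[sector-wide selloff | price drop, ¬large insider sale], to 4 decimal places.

Pr[sector-wide selloff | price drop, ¬large insider sale] ≈ 0.3422

Under noisy-OR, P(price drop | causes) = 1 − (1−0.04)·∏(1−qᵢ) over the active causes.
By total probability over the 4 (poor earnings report, sector-wide selloff) configurations:
  P(price drop | ¬large insider sale) = 0.04·0.7·0.79 + 0.4432·0.7·0.21 + 0.9232·0.3·0.79 + 0.955456·0.3·0.21
        = 0.022120 + 0.065150 + 0.218798 + 0.060194 = 0.366262
Configurations with sector-wide selloff contribute 0.125344, so
  P(sector-wide selloff | price drop, ¬large insider sale) = 0.125344 / 0.366262 ≈ 0.3422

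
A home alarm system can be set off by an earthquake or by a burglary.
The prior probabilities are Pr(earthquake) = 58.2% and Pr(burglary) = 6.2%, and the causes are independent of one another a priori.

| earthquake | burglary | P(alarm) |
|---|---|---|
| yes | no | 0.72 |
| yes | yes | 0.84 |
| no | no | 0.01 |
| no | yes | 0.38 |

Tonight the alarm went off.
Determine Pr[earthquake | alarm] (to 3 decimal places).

Pr[earthquake | alarm] ≈ 0.969

Enumerate the 4 (earthquake, burglary) configurations and weight by the priors:
  P(alarm) = 0.01*0.418*0.938 + 0.38*0.418*0.062 + 0.72*0.582*0.938 + 0.84*0.582*0.062
        = 0.003921 + 0.009848 + 0.393060 + 0.030311 = 0.437140
Configurations with earthquake contribute 0.423371, so
  P(earthquake | alarm) = 0.423371 / 0.437140 ≈ 0.969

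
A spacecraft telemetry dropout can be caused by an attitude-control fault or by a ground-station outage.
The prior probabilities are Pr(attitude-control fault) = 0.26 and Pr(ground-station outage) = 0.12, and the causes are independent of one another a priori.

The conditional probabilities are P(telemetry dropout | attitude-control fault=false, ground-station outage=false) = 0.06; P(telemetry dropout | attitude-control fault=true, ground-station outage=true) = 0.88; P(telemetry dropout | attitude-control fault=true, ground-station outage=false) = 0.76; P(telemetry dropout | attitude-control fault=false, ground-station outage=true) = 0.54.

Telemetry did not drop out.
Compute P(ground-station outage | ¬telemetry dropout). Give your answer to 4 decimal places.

P(¬telemetry dropout) = 0.94·0.74·0.88 + 0.46·0.74·0.12 + 0.24·0.26·0.88 + 0.12·0.26·0.12 = 0.612128 + 0.040848 + 0.054912 + 0.003744 = 0.711632
Restricting to configurations with ground-station outage present: 0.040848 + 0.003744 = 0.044592.
Hence the posterior is 0.044592/0.711632 ≈ 0.0627.

P(ground-station outage | ¬telemetry dropout) ≈ 0.0627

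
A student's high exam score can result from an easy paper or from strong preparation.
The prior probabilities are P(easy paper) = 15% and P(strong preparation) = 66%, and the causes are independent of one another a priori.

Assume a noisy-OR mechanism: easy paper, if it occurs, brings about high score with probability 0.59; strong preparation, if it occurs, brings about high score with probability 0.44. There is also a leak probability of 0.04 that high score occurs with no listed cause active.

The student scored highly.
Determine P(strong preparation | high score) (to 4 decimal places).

Under noisy-OR, P(high score | causes) = 1 − (1−0.04)·∏(1−qᵢ) over the active causes.
By total probability over the 4 (easy paper, strong preparation) configurations:
  P(high score) = 0.04*0.85*0.34 + 0.4624*0.85*0.66 + 0.6064*0.15*0.34 + 0.779584*0.15*0.66
        = 0.011560 + 0.259406 + 0.030926 + 0.077179 = 0.379071
The terms with strong preparation present sum to 0.336585, so
  P(strong preparation | high score) = 0.336585 / 0.379071 ≈ 0.8879

P(strong preparation | high score) ≈ 0.8879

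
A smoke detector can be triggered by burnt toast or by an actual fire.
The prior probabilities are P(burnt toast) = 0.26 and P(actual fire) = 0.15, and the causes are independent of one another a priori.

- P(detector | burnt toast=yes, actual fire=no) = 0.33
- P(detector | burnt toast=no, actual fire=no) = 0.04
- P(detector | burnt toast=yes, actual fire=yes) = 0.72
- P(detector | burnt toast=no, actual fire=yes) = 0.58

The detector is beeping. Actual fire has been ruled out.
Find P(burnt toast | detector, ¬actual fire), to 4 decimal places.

P(burnt toast | detector, ¬actual fire) ≈ 0.7435

P(detector | ¬actual fire) = 0.04*0.74 + 0.33*0.26 = 0.029600 + 0.085800 = 0.115400
The burnt toast-present share is 0.33*0.26 = 0.085800.
So P(burnt toast | detector, ¬actual fire) = 0.085800/0.115400 ≈ 0.7435.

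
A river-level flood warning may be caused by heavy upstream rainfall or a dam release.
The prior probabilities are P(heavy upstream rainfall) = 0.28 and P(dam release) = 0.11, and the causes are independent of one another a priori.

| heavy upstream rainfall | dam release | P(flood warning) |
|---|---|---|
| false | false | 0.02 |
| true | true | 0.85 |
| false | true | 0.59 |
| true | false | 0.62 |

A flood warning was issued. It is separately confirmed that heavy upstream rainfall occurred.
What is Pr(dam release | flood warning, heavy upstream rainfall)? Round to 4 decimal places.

Pr(dam release | flood warning, heavy upstream rainfall) ≈ 0.1449

Sum P(flood warning|·) weighted by the priors over both values of dam release:
  P(flood warning | heavy upstream rainfall) = 0.62×0.89 + 0.85×0.11
        = 0.551800 + 0.093500 = 0.645300
Configurations with dam release contribute 0.093500, so
  P(dam release | flood warning, heavy upstream rainfall) = 0.093500 / 0.645300 ≈ 0.1449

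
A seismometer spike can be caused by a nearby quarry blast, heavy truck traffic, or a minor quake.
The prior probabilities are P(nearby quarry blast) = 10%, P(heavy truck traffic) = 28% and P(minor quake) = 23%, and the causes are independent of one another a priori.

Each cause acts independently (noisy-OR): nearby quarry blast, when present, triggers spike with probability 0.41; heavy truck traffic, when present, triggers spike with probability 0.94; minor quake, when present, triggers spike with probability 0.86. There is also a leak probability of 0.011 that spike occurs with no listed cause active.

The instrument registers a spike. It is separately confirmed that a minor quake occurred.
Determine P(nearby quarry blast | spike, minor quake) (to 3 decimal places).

Under noisy-OR, P(spike | causes) = 1 − (1−0.011)·∏(1−qᵢ) over the active causes.
For the numerator, keep only nearby quarry blast=true terms: 0.066118 + 0.027863 = 0.093981
Denominator P(spike | minor quake): 0.86154×0.9×0.72 + 0.991692×0.9×0.28 + 0.918309×0.1×0.72 + 0.995099×0.1×0.28 = 0.902165
Posterior = 0.093981 / 0.902165 ≈ 0.104

P(nearby quarry blast | spike, minor quake) ≈ 0.104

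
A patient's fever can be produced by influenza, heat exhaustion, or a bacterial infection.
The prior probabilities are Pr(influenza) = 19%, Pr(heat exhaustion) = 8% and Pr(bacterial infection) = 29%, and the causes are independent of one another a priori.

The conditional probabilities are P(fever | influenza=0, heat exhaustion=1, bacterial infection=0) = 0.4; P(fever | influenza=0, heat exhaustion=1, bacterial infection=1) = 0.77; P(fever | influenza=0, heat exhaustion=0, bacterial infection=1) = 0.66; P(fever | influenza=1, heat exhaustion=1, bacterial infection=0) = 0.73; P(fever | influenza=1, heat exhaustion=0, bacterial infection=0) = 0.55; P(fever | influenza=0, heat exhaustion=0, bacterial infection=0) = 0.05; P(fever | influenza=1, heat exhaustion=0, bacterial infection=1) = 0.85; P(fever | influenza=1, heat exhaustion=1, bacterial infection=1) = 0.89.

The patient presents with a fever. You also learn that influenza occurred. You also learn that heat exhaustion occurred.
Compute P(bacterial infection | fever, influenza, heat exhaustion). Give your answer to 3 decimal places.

Numerator (weight on configurations with bacterial infection): 0.89·0.29 = 0.258100
Normalizer over all consistent configurations: 0.73·0.71 + 0.89·0.29 = 0.776400
P(bacterial infection | fever, influenza, heat exhaustion) = 0.258100/0.776400 ≈ 0.332

P(bacterial infection | fever, influenza, heat exhaustion) ≈ 0.332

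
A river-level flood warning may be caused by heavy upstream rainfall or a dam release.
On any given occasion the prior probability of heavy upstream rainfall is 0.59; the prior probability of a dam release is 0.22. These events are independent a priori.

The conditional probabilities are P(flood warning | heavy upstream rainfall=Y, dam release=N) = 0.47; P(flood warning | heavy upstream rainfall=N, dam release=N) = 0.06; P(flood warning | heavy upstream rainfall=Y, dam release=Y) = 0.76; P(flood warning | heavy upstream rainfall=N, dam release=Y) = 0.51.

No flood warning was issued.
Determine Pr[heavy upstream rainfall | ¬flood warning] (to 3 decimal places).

Weight on heavy upstream rainfall=true, given the evidence: 0.243906 + 0.031152 = 0.275058
The normalizing constant is 0.94·0.41·0.78 + 0.49·0.41·0.22 + 0.53·0.59·0.78 + 0.24·0.59·0.22 = 0.619868
P(heavy upstream rainfall | ¬flood warning) = 0.275058/0.619868 ≈ 0.444

Pr[heavy upstream rainfall | ¬flood warning] ≈ 0.444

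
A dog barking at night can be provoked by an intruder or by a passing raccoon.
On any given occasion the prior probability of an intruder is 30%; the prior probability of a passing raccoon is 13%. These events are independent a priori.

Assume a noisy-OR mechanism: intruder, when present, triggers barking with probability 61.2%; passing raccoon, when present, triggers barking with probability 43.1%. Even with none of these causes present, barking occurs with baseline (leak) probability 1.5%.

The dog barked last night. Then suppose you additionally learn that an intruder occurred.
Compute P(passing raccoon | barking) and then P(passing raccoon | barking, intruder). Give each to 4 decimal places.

P(passing raccoon | barking) ≈ 0.2927; P(passing raccoon | barking, intruder) ≈ 0.1591

Under noisy-OR, P(barking | causes) = 1 − (1−0.015)·∏(1−qᵢ) over the active causes.
P(barking) = 0.015×0.7×0.87 + 0.439535×0.7×0.13 + 0.61782×0.3×0.87 + 0.78254×0.3×0.13 = 0.009135 + 0.039998 + 0.161251 + 0.030519 = 0.240903
Of this, 0.070517 comes from 0.039998 + 0.030519 (the passing raccoon=true cases).
Hence the posterior is 0.070517/0.240903 ≈ 0.2927.

Now condition on the additional information:
Enumerate both values of passing raccoon and weight by the priors:
  P(barking | intruder) = 0.61782×0.87 + 0.78254×0.13
        = 0.537503 + 0.101730 = 0.639233
Keeping only the passing raccoon-present terms gives 0.101730, so
  P(passing raccoon | barking, intruder) = 0.101730 / 0.639233 ≈ 0.1591
— intruder explains away the evidence for passing raccoon.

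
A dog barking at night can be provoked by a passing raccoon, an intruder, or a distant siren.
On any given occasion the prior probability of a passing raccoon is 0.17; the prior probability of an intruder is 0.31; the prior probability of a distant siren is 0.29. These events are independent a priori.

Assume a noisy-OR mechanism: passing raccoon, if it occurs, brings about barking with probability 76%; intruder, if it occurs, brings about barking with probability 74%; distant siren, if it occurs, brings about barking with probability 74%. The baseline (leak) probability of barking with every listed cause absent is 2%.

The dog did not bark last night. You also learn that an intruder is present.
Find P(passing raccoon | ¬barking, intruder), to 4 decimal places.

P(passing raccoon | ¬barking, intruder) ≈ 0.0469

Under noisy-OR, P(barking | causes) = 1 − (1−0.02)·∏(1−qᵢ) over the active causes.
By total probability over the 4 (passing raccoon, distant siren) configurations:
  P(¬barking | intruder) = 0.2548×0.83×0.71 + 0.066248×0.83×0.29 + 0.061152×0.17×0.71 + 0.0159×0.17×0.29
        = 0.150154 + 0.015946 + 0.007381 + 0.000784 = 0.174265
The terms with passing raccoon present sum to 0.008165, so
  P(passing raccoon | ¬barking, intruder) = 0.008165 / 0.174265 ≈ 0.0469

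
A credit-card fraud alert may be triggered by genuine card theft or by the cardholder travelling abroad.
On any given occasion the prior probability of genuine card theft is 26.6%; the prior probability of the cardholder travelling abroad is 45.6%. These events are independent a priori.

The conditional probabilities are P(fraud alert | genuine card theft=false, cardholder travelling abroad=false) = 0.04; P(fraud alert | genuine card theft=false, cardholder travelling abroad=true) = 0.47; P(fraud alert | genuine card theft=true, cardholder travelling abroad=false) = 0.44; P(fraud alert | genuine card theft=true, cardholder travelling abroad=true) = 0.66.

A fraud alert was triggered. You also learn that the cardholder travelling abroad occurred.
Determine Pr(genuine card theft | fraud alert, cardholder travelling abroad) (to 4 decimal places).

Pr(genuine card theft | fraud alert, cardholder travelling abroad) ≈ 0.3373

Sum P(fraud alert|·) weighted by the priors over both values of genuine card theft:
  P(fraud alert | cardholder travelling abroad) = 0.47×0.734 + 0.66×0.266
        = 0.344980 + 0.175560 = 0.520540
The terms with genuine card theft present sum to 0.175560, so
  P(genuine card theft | fraud alert, cardholder travelling abroad) = 0.175560 / 0.520540 ≈ 0.3373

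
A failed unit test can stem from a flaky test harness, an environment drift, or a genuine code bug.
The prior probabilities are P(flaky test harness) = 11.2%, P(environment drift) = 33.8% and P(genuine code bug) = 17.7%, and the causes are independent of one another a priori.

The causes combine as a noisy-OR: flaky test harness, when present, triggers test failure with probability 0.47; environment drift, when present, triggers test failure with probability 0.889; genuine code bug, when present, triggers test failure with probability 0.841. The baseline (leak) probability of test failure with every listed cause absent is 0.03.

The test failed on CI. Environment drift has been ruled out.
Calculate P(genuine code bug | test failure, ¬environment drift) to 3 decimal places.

Under noisy-OR, P(test failure | causes) = 1 − (1−0.03)·∏(1−qᵢ) over the active causes.
P(test failure | ¬environment drift) = 0.03·0.888·0.823 + 0.84577·0.888·0.177 + 0.4859·0.112·0.823 + 0.918258·0.112·0.177 = 0.021925 + 0.132935 + 0.044788 + 0.018204 = 0.217852
Restricting to configurations with genuine code bug present: 0.132935 + 0.018204 = 0.151139.
Hence the posterior is 0.151139/0.217852 ≈ 0.694.

P(genuine code bug | test failure, ¬environment drift) ≈ 0.694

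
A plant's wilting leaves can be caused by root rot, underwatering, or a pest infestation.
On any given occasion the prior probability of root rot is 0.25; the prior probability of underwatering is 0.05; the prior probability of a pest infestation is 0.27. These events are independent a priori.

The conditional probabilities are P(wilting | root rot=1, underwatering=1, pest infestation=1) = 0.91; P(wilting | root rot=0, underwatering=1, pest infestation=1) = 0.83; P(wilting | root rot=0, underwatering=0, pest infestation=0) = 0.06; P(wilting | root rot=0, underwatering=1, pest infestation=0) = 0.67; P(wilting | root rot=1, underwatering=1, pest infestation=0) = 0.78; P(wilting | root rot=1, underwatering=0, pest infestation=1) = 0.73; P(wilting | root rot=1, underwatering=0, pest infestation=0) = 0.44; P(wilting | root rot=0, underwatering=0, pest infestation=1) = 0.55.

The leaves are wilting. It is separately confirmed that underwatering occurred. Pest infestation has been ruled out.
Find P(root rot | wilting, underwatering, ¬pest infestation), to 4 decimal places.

Numerator (weight on configurations with root rot): 0.78*0.25 = 0.195000
Denominator P(wilting | underwatering, ¬pest infestation): 0.67*0.75 + 0.78*0.25 = 0.697500
P(root rot | wilting, underwatering, ¬pest infestation) = 0.195000/0.697500 ≈ 0.2796

P(root rot | wilting, underwatering, ¬pest infestation) ≈ 0.2796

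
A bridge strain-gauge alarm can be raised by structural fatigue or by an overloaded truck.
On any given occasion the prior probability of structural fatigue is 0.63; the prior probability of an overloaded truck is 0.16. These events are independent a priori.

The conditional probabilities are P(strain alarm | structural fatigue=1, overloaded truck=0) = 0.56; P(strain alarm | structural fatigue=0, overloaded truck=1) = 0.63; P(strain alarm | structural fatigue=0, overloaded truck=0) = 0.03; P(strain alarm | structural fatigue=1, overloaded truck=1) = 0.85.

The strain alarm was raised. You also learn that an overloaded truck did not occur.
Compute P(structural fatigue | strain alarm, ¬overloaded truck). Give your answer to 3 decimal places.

P(strain alarm | ¬overloaded truck) = 0.03×0.37 + 0.56×0.63 = 0.011100 + 0.352800 = 0.363900
Restricting to configurations with structural fatigue present: 0.56×0.63 = 0.352800.
P(structural fatigue | strain alarm, ¬overloaded truck) = 0.352800 / 0.363900 ≈ 0.969

P(structural fatigue | strain alarm, ¬overloaded truck) ≈ 0.969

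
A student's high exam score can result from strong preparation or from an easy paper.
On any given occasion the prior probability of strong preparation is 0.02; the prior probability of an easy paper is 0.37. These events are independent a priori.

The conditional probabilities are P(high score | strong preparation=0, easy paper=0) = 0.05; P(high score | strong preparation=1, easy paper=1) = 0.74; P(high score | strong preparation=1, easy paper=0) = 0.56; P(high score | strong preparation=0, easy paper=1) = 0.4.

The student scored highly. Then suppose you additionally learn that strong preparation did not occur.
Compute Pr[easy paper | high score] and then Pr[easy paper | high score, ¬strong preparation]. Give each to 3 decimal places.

Pr[easy paper | high score] ≈ 0.799; Pr[easy paper | high score, ¬strong preparation] ≈ 0.825

Numerator (weight on configurations with easy paper): 0.145040 + 0.005476 = 0.150516
Denominator P(high score): 0.05×0.98×0.63 + 0.4×0.98×0.37 + 0.56×0.02×0.63 + 0.74×0.02×0.37 = 0.188442
P(easy paper | high score) = 0.150516/0.188442 ≈ 0.799

With the extra evidence:
P(high score | ¬strong preparation) = 0.05*0.63 + 0.4*0.37 = 0.031500 + 0.148000 = 0.179500
The easy paper-present share is 0.4*0.37 = 0.148000.
P(easy paper | high score, ¬strong preparation) = 0.148000 / 0.179500 ≈ 0.825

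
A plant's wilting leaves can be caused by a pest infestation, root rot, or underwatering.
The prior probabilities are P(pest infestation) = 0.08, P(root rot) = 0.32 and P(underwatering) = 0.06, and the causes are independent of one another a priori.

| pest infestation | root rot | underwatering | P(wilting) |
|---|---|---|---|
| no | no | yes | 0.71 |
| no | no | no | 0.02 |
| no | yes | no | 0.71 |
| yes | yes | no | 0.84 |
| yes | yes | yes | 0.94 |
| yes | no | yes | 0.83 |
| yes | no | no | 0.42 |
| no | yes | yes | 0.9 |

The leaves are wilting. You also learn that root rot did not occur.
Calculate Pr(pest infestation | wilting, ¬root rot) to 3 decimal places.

Weight on pest infestation=true, given the evidence: 0.031584 + 0.003984 = 0.035568
The normalizing constant is 0.02·0.92·0.94 + 0.71·0.92·0.06 + 0.42·0.08·0.94 + 0.83·0.08·0.06 = 0.092056
P(pest infestation | wilting, ¬root rot) = 0.035568/0.092056 ≈ 0.386

Pr(pest infestation | wilting, ¬root rot) ≈ 0.386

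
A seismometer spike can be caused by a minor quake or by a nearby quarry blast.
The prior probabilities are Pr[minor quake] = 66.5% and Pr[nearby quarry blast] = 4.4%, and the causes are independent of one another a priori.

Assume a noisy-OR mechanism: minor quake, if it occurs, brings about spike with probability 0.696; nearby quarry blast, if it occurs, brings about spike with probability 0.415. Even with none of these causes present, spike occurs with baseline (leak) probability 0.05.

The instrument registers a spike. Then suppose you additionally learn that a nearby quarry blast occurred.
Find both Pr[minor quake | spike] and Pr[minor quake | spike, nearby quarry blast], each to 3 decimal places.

Pr[minor quake | spike] ≈ 0.955; Pr[minor quake | spike, nearby quarry blast] ≈ 0.788

Under noisy-OR, P(spike | causes) = 1 − (1−0.05)·∏(1−qᵢ) over the active causes.
Enumerate the 4 (minor quake, nearby quarry blast) configurations and weight by the priors:
  P(spike) = 0.05·0.335·0.956 + 0.44425·0.335·0.044 + 0.7112·0.665·0.956 + 0.831052·0.665·0.044
        = 0.016013 + 0.006548 + 0.452138 + 0.024317 = 0.499016
The terms with minor quake present sum to 0.476455, so
  P(minor quake | spike) = 0.476455 / 0.499016 ≈ 0.955

Now also conditioning on nearby quarry blast=true:
Numerator (weight on configurations with minor quake): 0.831052·0.665 = 0.552650
Normalizer over all consistent configurations: 0.44425·0.335 + 0.831052·0.665 = 0.701474
Posterior = 0.552650 / 0.701474 ≈ 0.788
— nearby quarry blast explains away the evidence for minor quake.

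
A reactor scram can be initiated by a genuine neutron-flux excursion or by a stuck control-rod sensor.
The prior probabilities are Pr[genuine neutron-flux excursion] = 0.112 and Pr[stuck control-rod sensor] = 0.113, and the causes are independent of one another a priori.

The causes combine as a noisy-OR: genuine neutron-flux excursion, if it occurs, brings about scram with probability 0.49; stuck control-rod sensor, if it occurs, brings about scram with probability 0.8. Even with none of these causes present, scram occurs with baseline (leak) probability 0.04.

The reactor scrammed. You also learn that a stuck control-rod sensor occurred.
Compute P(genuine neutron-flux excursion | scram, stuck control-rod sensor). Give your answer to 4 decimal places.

P(genuine neutron-flux excursion | scram, stuck control-rod sensor) ≈ 0.1234

Under noisy-OR, P(scram | causes) = 1 − (1−0.04)·∏(1−qᵢ) over the active causes.
Weight on genuine neutron-flux excursion=true, given the evidence: 0.90208·0.112 = 0.101033
Denominator P(scram | stuck control-rod sensor): 0.808·0.888 + 0.90208·0.112 = 0.818537
Posterior = 0.101033 / 0.818537 ≈ 0.1234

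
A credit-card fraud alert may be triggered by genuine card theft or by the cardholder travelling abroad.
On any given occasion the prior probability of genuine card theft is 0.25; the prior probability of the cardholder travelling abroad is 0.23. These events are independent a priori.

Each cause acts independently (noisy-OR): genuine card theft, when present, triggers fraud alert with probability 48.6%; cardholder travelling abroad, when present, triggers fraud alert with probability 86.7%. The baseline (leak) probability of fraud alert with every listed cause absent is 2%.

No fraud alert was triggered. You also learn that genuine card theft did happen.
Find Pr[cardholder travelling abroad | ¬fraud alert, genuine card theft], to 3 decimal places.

Under noisy-OR, P(fraud alert | causes) = 1 − (1−0.02)·∏(1−qᵢ) over the active causes.
Weight on cardholder travelling abroad=true, given the evidence: 0.066995·0.23 = 0.015409
The normalizing constant is 0.50372·0.77 + 0.066995·0.23 = 0.403273
P(cardholder travelling abroad | ¬fraud alert, genuine card theft) = 0.015409/0.403273 ≈ 0.038

Pr[cardholder travelling abroad | ¬fraud alert, genuine card theft] ≈ 0.038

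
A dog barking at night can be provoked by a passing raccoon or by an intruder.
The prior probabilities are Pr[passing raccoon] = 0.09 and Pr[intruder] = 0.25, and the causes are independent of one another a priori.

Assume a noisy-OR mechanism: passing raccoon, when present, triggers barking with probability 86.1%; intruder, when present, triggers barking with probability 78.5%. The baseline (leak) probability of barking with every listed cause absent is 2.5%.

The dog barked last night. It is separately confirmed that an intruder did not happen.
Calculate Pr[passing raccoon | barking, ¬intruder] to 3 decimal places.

Under noisy-OR, P(barking | causes) = 1 − (1−0.025)·∏(1−qᵢ) over the active causes.
Weight on passing raccoon=true, given the evidence: 0.864475*0.09 = 0.077803
Normalizer over all consistent configurations: 0.025*0.91 + 0.864475*0.09 = 0.100553
P(passing raccoon | barking, ¬intruder) = 0.077803/0.100553 ≈ 0.774

Pr[passing raccoon | barking, ¬intruder] ≈ 0.774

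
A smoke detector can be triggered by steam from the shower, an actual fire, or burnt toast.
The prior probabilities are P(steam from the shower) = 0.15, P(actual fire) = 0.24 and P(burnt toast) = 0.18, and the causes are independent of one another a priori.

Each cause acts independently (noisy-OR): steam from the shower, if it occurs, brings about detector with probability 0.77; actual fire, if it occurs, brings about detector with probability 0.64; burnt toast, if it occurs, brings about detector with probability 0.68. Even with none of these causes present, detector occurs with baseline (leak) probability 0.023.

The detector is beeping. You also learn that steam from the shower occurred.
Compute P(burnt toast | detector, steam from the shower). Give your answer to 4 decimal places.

P(burnt toast | detector, steam from the shower) ≈ 0.2029

Under noisy-OR, P(detector | causes) = 1 − (1−0.023)·∏(1−qᵢ) over the active causes.
P(detector | steam from the shower) = 0.77529*0.76*0.82 + 0.928093*0.76*0.18 + 0.919104*0.24*0.82 + 0.974113*0.24*0.18 = 0.483161 + 0.126963 + 0.180880 + 0.042082 = 0.833086
Of this, 0.169045 comes from 0.126963 + 0.042082 (the burnt toast=true cases).
So P(burnt toast | detector, steam from the shower) = 0.169045/0.833086 ≈ 0.2029.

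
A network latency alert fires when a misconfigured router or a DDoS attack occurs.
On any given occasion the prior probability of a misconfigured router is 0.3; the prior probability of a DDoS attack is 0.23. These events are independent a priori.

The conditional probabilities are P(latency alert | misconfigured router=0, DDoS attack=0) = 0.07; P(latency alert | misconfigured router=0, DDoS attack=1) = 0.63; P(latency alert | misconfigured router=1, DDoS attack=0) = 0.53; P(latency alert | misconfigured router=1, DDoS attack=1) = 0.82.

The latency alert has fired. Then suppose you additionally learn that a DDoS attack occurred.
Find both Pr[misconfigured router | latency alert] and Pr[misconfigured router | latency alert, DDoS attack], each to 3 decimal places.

Pr[misconfigured router | latency alert] ≈ 0.563; Pr[misconfigured router | latency alert, DDoS attack] ≈ 0.358

P(latency alert) = 0.07×0.7×0.77 + 0.63×0.7×0.23 + 0.53×0.3×0.77 + 0.82×0.3×0.23 = 0.037730 + 0.101430 + 0.122430 + 0.056580 = 0.318170
Of this, 0.179010 comes from 0.122430 + 0.056580 (the misconfigured router=true cases).
Hence the posterior is 0.179010/0.318170 ≈ 0.563.

Now also conditioning on DDoS attack=true:
Enumerate both values of misconfigured router and weight by the priors:
  P(latency alert | DDoS attack) = 0.63*0.7 + 0.82*0.3
        = 0.441000 + 0.246000 = 0.687000
Keeping only the misconfigured router-present terms gives 0.246000, so
  P(misconfigured router | latency alert, DDoS attack) = 0.246000 / 0.687000 ≈ 0.358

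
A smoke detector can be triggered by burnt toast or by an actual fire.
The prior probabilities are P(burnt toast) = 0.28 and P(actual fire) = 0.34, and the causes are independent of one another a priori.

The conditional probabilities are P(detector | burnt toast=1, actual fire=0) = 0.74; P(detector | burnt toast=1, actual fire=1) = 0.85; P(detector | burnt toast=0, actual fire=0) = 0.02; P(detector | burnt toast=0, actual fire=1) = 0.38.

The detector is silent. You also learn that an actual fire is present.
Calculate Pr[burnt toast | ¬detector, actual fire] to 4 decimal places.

Pr[burnt toast | ¬detector, actual fire] ≈ 0.0860

P(¬detector | actual fire) = 0.62×0.72 + 0.15×0.28 = 0.446400 + 0.042000 = 0.488400
The burnt toast-present share is 0.15×0.28 = 0.042000.
So P(burnt toast | ¬detector, actual fire) = 0.042000/0.488400 ≈ 0.0860.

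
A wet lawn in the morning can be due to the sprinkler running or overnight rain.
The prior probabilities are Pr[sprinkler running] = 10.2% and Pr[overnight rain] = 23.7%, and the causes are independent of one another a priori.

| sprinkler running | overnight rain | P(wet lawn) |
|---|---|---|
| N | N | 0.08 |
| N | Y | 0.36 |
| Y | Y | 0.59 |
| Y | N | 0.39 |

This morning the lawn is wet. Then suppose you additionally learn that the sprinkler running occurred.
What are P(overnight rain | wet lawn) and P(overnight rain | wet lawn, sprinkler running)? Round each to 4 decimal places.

P(overnight rain | wet lawn) ≈ 0.5162; P(overnight rain | wet lawn, sprinkler running) ≈ 0.3197

Sum P(wet lawn|·) weighted by the priors over the 4 (sprinkler running, overnight rain) configurations:
  P(wet lawn) = 0.08·0.898·0.763 + 0.36·0.898·0.237 + 0.39·0.102·0.763 + 0.59·0.102·0.237
        = 0.054814 + 0.076617 + 0.030352 + 0.014263 = 0.176046
Keeping only the overnight rain-present terms gives 0.090880, so
  P(overnight rain | wet lawn) = 0.090880 / 0.176046 ≈ 0.5162

Now also conditioning on sprinkler running=true:
Enumerate both values of overnight rain and weight by the priors:
  P(wet lawn | sprinkler running) = 0.39×0.763 + 0.59×0.237
        = 0.297570 + 0.139830 = 0.437400
The terms with overnight rain present sum to 0.139830, so
  P(overnight rain | wet lawn, sprinkler running) = 0.139830 / 0.437400 ≈ 0.3197
The drop from 0.5162 to 0.3197 is the explaining-away (discounting) effect.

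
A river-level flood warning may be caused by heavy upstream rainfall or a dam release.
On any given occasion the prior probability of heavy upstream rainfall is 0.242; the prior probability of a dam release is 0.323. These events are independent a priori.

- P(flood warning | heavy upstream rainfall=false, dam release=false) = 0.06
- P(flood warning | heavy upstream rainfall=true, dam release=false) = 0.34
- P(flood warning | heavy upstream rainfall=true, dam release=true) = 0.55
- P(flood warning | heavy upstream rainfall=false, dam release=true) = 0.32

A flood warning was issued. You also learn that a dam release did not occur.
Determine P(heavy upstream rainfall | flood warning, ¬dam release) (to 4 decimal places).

Numerator (weight on configurations with heavy upstream rainfall): 0.34×0.242 = 0.082280
Normalizer over all consistent configurations: 0.06×0.758 + 0.34×0.242 = 0.127760
P(heavy upstream rainfall | flood warning, ¬dam release) = 0.082280/0.127760 ≈ 0.6440

P(heavy upstream rainfall | flood warning, ¬dam release) ≈ 0.6440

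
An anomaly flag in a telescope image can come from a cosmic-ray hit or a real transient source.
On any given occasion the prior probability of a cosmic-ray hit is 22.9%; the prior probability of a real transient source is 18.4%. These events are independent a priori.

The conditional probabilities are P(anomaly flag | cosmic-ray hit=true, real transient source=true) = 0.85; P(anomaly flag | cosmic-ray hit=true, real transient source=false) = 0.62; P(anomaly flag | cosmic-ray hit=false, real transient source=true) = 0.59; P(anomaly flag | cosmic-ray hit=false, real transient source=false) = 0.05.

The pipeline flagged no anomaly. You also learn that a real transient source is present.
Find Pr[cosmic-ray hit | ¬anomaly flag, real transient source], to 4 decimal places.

Sum P(¬anomaly flag|·) weighted by the priors over both values of cosmic-ray hit:
  P(¬anomaly flag | real transient source) = 0.41*0.771 + 0.15*0.229
        = 0.316110 + 0.034350 = 0.350460
The terms with cosmic-ray hit present sum to 0.034350, so
  P(cosmic-ray hit | ¬anomaly flag, real transient source) = 0.034350 / 0.350460 ≈ 0.0980

Pr[cosmic-ray hit | ¬anomaly flag, real transient source] ≈ 0.0980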